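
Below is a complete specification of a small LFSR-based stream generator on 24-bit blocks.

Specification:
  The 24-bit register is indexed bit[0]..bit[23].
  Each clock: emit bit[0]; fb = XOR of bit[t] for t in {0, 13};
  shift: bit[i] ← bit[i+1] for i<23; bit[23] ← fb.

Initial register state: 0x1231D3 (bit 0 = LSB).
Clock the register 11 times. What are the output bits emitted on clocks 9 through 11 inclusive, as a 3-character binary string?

100

reg_0 = 0x1231D3
clock 1: out=1, reg = 0x0918E9
clock 2: out=1, reg = 0x848C74
clock 3: out=0, reg = 0x42463A
clock 4: out=0, reg = 0x21231D
clock 5: out=1, reg = 0x10918E
clock 6: out=0, reg = 0x0848C7
clock 7: out=1, reg = 0x842463
clock 8: out=1, reg = 0x421231
clock 9: out=1, reg = 0xA10918
clock 10: out=0, reg = 0x50848C
clock 11: out=0, reg = 0x284246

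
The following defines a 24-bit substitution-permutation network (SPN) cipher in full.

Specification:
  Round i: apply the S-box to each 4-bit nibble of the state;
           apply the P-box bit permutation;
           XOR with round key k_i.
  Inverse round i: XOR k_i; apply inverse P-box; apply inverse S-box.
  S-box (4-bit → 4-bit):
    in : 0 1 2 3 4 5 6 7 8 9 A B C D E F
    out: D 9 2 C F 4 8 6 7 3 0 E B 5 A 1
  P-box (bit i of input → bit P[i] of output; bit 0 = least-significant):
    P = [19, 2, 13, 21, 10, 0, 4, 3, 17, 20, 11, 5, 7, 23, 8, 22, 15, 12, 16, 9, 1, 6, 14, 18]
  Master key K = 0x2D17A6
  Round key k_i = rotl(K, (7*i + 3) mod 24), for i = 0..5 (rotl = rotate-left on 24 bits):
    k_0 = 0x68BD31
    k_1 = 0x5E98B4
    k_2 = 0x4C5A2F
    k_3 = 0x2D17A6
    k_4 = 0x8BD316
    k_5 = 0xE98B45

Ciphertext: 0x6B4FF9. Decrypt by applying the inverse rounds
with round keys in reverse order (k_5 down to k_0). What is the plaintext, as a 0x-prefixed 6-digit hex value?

s_0 = ciphertext = 0x6B4FF9
s_1 = InvRound(s_0, k_5) = 0x5F9102
s_2 = InvRound(s_1, k_4) = 0x36E252
s_3 = InvRound(s_2, k_3) = 0x78DCD8
s_4 = InvRound(s_3, k_2) = 0xC1FE8E
s_5 = InvRound(s_4, k_1) = 0x032C0D
s_6 = InvRound(s_5, k_0) = 0xA8313C

0xA8313C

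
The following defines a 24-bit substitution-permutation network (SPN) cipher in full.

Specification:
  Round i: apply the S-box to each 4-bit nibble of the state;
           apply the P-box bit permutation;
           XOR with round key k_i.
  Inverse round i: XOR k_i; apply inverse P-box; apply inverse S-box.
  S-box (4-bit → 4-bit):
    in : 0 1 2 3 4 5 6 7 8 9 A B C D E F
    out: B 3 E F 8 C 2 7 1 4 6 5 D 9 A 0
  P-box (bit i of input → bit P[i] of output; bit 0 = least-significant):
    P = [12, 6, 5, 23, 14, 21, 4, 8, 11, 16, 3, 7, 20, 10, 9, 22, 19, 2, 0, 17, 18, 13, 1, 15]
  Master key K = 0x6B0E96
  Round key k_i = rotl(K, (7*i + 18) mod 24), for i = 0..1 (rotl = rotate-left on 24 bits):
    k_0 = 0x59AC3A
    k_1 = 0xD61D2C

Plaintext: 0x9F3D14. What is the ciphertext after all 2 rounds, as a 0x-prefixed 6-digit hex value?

s_0 = plaintext = 0x9F3D14
s_1 = Round(s_0, k_0) = 0xA9E2B8
s_2 = Round(s_1, k_1) = 0x9769B7

0x9769B7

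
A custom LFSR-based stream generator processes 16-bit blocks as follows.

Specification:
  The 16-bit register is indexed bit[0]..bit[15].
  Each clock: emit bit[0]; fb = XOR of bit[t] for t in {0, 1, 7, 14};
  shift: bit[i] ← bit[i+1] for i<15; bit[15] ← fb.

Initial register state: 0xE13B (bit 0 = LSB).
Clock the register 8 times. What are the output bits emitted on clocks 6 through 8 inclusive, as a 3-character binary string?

100

reg_0 = 0xE13B
clock 1: out=1, reg = 0xF09D
clock 2: out=1, reg = 0xF84E
clock 3: out=0, reg = 0x7C27
clock 4: out=1, reg = 0xBE13
clock 5: out=1, reg = 0x5F09
clock 6: out=1, reg = 0x2F84
clock 7: out=0, reg = 0x97C2
clock 8: out=0, reg = 0x4BE1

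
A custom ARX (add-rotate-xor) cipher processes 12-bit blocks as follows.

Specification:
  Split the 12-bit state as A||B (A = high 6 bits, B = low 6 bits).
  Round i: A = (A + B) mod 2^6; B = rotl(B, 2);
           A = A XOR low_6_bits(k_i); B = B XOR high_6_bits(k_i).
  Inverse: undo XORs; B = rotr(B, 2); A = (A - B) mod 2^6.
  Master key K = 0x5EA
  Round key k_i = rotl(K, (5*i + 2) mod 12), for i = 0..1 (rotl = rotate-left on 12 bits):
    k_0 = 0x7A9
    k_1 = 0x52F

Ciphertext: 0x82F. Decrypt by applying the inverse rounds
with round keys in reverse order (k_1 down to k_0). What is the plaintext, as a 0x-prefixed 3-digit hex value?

0xC08

s_0 = ciphertext = 0x82F
s_1 = InvRound(s_0, k_1) = 0x47E
s_2 = InvRound(s_1, k_0) = 0xC08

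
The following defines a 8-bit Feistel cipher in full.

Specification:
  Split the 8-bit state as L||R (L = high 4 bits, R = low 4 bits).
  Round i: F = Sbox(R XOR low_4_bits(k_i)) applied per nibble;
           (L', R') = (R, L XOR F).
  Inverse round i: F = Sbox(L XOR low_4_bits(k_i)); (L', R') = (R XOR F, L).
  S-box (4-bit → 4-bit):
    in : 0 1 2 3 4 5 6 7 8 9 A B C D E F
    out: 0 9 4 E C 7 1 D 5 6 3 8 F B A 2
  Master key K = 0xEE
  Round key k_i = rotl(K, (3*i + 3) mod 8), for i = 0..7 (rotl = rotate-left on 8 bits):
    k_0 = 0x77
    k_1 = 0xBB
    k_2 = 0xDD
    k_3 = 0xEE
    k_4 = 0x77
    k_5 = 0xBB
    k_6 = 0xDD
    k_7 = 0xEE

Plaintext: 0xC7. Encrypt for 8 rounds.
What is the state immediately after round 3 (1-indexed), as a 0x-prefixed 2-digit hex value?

s_0 = plaintext = 0xC7
s_1 = Round(s_0, k_0) = 0x7C
s_2 = Round(s_1, k_1) = 0xCA
s_3 = Round(s_2, k_2) = 0xA1
s_4 = Round(s_3, k_3) = 0x18
s_5 = Round(s_4, k_4) = 0x83
s_6 = Round(s_5, k_5) = 0x3D
s_7 = Round(s_6, k_6) = 0xD3
s_8 = Round(s_7, k_7) = 0x36

0xA1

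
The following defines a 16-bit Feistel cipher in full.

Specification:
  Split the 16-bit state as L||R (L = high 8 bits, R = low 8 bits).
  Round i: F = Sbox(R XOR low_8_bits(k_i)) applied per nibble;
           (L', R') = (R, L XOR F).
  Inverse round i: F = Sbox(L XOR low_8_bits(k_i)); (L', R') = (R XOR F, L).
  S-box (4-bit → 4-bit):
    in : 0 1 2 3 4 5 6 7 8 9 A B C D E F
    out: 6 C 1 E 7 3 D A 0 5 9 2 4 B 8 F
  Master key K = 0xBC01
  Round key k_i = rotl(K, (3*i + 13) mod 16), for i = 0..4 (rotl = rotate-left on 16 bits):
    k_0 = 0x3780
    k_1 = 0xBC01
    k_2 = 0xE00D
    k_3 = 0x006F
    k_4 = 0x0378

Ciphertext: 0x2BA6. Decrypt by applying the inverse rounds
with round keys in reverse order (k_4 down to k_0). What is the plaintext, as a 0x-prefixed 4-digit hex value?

0x55CA

s_0 = ciphertext = 0x2BA6
s_1 = InvRound(s_0, k_4) = 0x982B
s_2 = InvRound(s_1, k_3) = 0xD198
s_3 = InvRound(s_2, k_2) = 0x2CD1
s_4 = InvRound(s_3, k_1) = 0xCA2C
s_5 = InvRound(s_4, k_0) = 0x55CA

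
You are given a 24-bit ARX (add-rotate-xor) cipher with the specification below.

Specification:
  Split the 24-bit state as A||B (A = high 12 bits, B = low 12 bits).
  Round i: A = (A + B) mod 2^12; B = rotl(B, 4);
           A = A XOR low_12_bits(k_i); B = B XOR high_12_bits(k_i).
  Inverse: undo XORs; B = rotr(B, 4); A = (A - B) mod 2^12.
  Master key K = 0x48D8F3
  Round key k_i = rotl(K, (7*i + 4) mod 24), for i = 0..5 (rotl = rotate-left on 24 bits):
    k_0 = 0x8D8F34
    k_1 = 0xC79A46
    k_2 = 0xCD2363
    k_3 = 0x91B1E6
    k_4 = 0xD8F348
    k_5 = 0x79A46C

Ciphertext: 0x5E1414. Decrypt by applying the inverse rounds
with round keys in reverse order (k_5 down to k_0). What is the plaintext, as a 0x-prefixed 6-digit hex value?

s_0 = ciphertext = 0x5E1414
s_1 = InvRound(s_0, k_5) = 0x355E38
s_2 = InvRound(s_1, k_4) = 0x8E273B
s_3 = InvRound(s_2, k_3) = 0x8220E2
s_4 = InvRound(s_3, k_2) = 0xA7E0C3
s_5 = InvRound(s_4, k_1) = 0x56DACB
s_6 = InvRound(s_5, k_0) = 0x738321

0x738321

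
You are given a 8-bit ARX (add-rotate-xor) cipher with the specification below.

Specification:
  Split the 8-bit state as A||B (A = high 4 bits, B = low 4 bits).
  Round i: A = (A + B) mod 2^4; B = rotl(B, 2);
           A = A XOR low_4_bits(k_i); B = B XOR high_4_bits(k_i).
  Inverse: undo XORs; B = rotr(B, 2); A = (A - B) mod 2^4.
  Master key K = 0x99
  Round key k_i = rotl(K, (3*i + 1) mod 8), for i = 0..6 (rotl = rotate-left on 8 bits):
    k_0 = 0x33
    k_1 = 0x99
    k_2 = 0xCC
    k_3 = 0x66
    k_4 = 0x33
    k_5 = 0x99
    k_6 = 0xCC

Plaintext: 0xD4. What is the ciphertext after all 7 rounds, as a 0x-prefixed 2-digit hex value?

s_0 = plaintext = 0xD4
s_1 = Round(s_0, k_0) = 0x22
s_2 = Round(s_1, k_1) = 0xD1
s_3 = Round(s_2, k_2) = 0x28
s_4 = Round(s_3, k_3) = 0xC4
s_5 = Round(s_4, k_4) = 0x32
s_6 = Round(s_5, k_5) = 0xC1
s_7 = Round(s_6, k_6) = 0x18

0x18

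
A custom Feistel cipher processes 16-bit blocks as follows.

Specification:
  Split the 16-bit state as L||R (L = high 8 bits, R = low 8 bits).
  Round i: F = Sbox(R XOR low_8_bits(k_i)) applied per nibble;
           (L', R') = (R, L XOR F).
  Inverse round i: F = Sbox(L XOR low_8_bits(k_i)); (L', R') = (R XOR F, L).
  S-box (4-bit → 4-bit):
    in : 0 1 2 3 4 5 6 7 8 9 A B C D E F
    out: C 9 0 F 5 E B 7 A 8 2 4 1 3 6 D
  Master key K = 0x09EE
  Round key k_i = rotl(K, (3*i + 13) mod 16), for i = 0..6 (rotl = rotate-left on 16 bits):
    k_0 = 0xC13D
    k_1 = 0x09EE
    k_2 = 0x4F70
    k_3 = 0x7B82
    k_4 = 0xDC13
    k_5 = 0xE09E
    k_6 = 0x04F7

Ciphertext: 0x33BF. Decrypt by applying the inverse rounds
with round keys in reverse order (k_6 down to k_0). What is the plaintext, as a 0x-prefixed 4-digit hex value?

0x0D25

s_0 = ciphertext = 0x33BF
s_1 = InvRound(s_0, k_6) = 0xAA33
s_2 = InvRound(s_1, k_5) = 0xC6AA
s_3 = InvRound(s_2, k_4) = 0x94C6
s_4 = InvRound(s_3, k_3) = 0x5D94
s_5 = InvRound(s_4, k_2) = 0x975D
s_6 = InvRound(s_5, k_1) = 0x2597
s_7 = InvRound(s_6, k_0) = 0x0D25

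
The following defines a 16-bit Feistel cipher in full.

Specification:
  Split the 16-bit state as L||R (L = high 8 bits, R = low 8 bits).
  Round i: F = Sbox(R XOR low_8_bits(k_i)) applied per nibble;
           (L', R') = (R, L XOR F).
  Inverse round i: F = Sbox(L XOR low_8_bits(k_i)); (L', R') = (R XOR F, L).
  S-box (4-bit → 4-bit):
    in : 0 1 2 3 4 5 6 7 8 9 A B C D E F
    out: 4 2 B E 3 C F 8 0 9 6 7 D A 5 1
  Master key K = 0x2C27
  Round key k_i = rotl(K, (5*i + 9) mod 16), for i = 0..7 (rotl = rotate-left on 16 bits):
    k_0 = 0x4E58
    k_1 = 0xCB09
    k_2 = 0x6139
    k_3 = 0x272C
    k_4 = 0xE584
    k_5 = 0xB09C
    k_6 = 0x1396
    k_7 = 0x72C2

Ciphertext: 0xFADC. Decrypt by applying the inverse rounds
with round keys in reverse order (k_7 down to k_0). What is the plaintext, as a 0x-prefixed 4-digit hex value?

s_0 = ciphertext = 0xFADC
s_1 = InvRound(s_0, k_7) = 0x3CFA
s_2 = InvRound(s_1, k_6) = 0x9C3C
s_3 = InvRound(s_2, k_5) = 0x789C
s_4 = InvRound(s_3, k_4) = 0x8178
s_5 = InvRound(s_4, k_3) = 0x1281
s_6 = InvRound(s_5, k_2) = 0x3612
s_7 = InvRound(s_6, k_1) = 0xF336
s_8 = InvRound(s_7, k_0) = 0x51F3

0x51F3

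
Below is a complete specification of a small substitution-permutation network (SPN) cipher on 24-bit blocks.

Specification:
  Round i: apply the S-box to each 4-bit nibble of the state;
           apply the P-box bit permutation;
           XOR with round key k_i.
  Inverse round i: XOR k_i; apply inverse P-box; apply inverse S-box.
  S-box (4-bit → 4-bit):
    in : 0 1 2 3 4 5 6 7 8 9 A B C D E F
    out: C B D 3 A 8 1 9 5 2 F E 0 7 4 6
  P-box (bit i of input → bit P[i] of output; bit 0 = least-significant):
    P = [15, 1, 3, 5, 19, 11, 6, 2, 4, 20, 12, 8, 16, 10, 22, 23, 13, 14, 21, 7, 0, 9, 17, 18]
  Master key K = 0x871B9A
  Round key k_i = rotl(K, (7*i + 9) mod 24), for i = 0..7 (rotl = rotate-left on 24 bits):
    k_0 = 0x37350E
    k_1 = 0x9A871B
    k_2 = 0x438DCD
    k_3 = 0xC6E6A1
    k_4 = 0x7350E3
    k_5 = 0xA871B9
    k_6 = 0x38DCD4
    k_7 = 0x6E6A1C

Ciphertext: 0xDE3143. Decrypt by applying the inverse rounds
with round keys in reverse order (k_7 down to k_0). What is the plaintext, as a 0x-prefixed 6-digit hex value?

s_0 = ciphertext = 0xDE3143
s_1 = InvRound(s_0, k_7) = 0x3F5ABF
s_2 = InvRound(s_1, k_6) = 0xAC3CEA
s_3 = InvRound(s_2, k_5) = 0x7997F9
s_4 = InvRound(s_3, k_4) = 0xF9976D
s_5 = InvRound(s_4, k_3) = 0x0A6B2E
s_6 = InvRound(s_5, k_2) = 0x31DC81
s_7 = InvRound(s_6, k_1) = 0xFB723F
s_8 = InvRound(s_7, k_0) = 0x19B765

0x19B765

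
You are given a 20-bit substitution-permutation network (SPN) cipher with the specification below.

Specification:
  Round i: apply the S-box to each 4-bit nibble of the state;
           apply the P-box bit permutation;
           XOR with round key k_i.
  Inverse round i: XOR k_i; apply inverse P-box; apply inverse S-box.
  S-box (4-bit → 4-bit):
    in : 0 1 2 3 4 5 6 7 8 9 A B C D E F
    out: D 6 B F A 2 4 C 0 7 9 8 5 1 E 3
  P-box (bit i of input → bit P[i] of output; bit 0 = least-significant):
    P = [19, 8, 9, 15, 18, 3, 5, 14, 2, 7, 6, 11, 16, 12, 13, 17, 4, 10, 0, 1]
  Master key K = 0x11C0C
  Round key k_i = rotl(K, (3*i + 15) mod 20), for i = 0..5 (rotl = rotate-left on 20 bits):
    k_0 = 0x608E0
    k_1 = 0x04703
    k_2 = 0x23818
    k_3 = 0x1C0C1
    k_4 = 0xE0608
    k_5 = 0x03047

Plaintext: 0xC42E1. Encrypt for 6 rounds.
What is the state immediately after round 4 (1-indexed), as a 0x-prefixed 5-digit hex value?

0x69CAE

s_0 = plaintext = 0xC42E1
s_1 = Round(s_0, k_0) = 0x4535D
s_2 = Round(s_1, k_1) = 0x85BCD
s_3 = Round(s_2, k_2) = 0xE2038
s_4 = Round(s_3, k_3) = 0x69CAE
s_5 = Round(s_4, k_4) = 0xBF54D
s_6 = Round(s_5, k_5) = 0x960CD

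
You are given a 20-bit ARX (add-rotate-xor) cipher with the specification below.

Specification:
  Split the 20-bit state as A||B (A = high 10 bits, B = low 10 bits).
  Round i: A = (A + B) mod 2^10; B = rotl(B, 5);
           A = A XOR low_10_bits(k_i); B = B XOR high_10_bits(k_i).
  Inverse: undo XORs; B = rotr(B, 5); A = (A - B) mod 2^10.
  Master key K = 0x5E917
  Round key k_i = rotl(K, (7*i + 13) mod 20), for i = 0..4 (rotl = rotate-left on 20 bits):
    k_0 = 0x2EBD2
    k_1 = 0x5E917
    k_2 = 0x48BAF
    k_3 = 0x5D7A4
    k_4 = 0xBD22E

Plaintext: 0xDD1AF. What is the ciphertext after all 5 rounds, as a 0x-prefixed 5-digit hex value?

s_0 = plaintext = 0xDD1AF
s_1 = Round(s_0, k_0) = 0xBC557
s_2 = Round(s_1, k_1) = 0x57F90
s_3 = Round(s_2, k_2) = 0xD033E
s_4 = Round(s_3, k_3) = 0x76AAC
s_5 = Round(s_4, k_4) = 0xAA361

0xAA361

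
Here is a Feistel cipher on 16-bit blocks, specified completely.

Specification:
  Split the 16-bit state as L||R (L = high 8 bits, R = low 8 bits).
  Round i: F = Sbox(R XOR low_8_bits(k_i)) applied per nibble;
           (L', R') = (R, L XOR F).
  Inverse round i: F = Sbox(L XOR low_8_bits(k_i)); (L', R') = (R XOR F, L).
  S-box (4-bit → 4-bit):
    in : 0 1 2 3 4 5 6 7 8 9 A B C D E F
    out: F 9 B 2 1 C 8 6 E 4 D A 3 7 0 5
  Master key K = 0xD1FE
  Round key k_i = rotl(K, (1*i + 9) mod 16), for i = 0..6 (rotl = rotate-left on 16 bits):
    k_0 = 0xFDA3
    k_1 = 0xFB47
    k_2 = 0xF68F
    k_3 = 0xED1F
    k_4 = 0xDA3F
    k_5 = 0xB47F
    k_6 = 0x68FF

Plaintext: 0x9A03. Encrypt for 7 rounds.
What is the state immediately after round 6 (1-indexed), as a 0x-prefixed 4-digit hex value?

s_0 = plaintext = 0x9A03
s_1 = Round(s_0, k_0) = 0x0345
s_2 = Round(s_1, k_1) = 0x45F8
s_3 = Round(s_2, k_2) = 0xF823
s_4 = Round(s_3, k_3) = 0x23DB
s_5 = Round(s_4, k_4) = 0xDB22
s_6 = Round(s_5, k_5) = 0x221C
s_7 = Round(s_6, k_6) = 0x1C20

0x221C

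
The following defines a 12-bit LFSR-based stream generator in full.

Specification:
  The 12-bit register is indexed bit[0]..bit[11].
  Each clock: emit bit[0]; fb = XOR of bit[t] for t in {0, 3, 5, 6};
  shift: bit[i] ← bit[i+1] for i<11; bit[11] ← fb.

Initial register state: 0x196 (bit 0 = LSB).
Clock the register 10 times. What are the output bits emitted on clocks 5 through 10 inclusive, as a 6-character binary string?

reg_0 = 0x196
clock 1: out=0, reg = 0x0CB
clock 2: out=1, reg = 0x865
clock 3: out=1, reg = 0xC32
clock 4: out=0, reg = 0xE19
clock 5: out=1, reg = 0x70C
clock 6: out=0, reg = 0xB86
clock 7: out=0, reg = 0x5C3
clock 8: out=1, reg = 0x2E1
clock 9: out=1, reg = 0x970
clock 10: out=0, reg = 0x4B8

100110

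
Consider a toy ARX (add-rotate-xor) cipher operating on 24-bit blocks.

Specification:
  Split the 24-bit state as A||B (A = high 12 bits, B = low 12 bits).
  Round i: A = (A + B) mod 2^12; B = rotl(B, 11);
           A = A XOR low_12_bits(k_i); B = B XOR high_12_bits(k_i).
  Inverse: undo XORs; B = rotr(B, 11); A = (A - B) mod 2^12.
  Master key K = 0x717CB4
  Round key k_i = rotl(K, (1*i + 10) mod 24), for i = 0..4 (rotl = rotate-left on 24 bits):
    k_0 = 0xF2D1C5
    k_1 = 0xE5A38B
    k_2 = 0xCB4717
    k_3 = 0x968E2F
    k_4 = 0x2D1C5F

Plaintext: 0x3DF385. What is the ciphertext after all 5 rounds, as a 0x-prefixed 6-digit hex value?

s_0 = plaintext = 0x3DF385
s_1 = Round(s_0, k_0) = 0x6A16EF
s_2 = Round(s_1, k_1) = 0xE1B52D
s_3 = Round(s_2, k_2) = 0x45F622
s_4 = Round(s_3, k_3) = 0x4AEA79
s_5 = Round(s_4, k_4) = 0x378FED

0x378FED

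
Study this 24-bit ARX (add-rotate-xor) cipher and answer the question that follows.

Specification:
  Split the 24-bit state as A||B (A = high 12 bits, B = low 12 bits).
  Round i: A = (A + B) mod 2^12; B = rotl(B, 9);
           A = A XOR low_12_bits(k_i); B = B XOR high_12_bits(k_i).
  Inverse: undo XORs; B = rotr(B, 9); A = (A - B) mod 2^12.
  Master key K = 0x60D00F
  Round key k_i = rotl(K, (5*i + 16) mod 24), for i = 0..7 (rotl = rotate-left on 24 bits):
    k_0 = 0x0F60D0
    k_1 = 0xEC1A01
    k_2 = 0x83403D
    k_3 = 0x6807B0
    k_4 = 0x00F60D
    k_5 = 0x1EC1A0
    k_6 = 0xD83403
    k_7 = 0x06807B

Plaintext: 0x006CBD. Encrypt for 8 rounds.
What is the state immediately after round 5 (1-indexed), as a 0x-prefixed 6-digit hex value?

s_0 = plaintext = 0x006CBD
s_1 = Round(s_0, k_0) = 0xC13B61
s_2 = Round(s_1, k_1) = 0xD75DAD
s_3 = Round(s_2, k_2) = 0xB1F381
s_4 = Round(s_3, k_3) = 0x9104F0
s_5 = Round(s_4, k_4) = 0x80D091
s_6 = Round(s_5, k_5) = 0x93E3FE
s_7 = Round(s_6, k_6) = 0x93F1FC
s_8 = Round(s_7, k_7) = 0xB40857

0x80D091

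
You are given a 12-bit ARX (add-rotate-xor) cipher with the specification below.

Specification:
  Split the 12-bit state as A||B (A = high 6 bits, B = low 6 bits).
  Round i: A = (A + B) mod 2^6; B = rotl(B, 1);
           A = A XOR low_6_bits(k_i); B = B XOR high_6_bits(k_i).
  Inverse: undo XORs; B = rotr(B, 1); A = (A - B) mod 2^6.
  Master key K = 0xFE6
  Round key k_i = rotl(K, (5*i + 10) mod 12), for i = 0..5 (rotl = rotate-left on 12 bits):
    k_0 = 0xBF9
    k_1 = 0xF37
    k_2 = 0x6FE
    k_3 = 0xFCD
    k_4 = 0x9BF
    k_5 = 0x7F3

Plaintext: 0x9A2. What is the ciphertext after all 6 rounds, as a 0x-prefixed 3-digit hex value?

0xE2C

s_0 = plaintext = 0x9A2
s_1 = Round(s_0, k_0) = 0xC6A
s_2 = Round(s_1, k_1) = 0xB29
s_3 = Round(s_2, k_2) = 0xAC8
s_4 = Round(s_3, k_3) = 0xFAF
s_5 = Round(s_4, k_4) = 0x4B9
s_6 = Round(s_5, k_5) = 0xE2C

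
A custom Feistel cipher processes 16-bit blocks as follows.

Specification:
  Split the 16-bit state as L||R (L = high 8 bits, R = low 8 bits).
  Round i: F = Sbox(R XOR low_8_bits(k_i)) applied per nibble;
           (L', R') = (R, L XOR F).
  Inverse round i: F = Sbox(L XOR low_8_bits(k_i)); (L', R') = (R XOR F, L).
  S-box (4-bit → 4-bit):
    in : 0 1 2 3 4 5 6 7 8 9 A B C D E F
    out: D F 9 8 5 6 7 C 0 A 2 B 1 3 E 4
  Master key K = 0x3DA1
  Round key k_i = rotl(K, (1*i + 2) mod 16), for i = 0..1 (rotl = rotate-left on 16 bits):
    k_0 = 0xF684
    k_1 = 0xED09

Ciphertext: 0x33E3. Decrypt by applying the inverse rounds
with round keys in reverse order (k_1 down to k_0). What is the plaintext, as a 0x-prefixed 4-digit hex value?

0xD561

s_0 = ciphertext = 0x33E3
s_1 = InvRound(s_0, k_1) = 0x6133
s_2 = InvRound(s_1, k_0) = 0xD561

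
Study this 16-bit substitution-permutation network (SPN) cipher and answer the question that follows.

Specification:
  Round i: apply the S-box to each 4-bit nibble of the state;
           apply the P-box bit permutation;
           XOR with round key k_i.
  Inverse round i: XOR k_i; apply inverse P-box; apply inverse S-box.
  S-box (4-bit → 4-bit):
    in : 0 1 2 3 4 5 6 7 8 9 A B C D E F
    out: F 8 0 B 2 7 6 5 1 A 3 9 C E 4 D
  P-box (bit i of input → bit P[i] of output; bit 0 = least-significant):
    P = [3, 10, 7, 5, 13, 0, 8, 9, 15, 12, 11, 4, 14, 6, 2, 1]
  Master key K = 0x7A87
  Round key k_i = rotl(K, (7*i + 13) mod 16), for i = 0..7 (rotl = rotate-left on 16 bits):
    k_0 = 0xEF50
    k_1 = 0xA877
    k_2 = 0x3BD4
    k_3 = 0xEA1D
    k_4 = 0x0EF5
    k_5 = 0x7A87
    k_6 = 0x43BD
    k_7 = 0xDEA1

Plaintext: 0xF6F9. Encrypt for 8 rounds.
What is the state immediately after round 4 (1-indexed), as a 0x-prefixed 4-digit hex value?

s_0 = plaintext = 0xF6F9
s_1 = Round(s_0, k_0) = 0x9076
s_2 = Round(s_1, k_1) = 0x15A5
s_3 = Round(s_2, k_2) = 0x875F
s_4 = Round(s_3, k_3) = 0x03B4
s_5 = Round(s_4, k_4) = 0xF8A3
s_6 = Round(s_5, k_5) = 0x9EA8
s_7 = Round(s_6, k_6) = 0x6BF6
s_8 = Round(s_7, k_7) = 0x7975

0x03B4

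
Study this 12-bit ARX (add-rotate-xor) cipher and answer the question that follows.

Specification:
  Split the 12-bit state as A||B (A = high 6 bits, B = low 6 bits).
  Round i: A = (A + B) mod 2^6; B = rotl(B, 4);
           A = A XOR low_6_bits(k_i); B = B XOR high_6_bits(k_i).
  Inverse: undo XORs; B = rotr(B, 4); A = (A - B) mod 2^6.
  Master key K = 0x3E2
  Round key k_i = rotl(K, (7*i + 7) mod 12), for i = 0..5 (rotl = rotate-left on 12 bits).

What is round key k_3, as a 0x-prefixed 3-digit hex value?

K = 0x3E2
k_0 = rotl(K, (7*0+7) mod 12) = rotl(K, 7) = 0x11F
k_1 = rotl(K, (7*1+7) mod 12) = rotl(K, 2) = 0xF88
k_2 = rotl(K, (7*2+7) mod 12) = rotl(K, 9) = 0x47C
k_3 = rotl(K, (7*3+7) mod 12) = rotl(K, 4) = 0xE23

0xE23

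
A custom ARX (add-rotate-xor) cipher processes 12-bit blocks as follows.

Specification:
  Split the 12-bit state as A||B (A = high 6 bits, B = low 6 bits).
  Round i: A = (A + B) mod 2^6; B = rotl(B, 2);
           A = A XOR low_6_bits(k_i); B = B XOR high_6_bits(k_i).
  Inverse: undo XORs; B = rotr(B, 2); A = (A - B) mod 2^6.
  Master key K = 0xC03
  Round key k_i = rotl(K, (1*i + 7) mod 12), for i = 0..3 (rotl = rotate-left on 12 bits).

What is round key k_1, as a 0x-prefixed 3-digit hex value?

0x3C0

K = 0xC03
k_0 = rotl(K, (1*0+7) mod 12) = rotl(K, 7) = 0x1E0
k_1 = rotl(K, (1*1+7) mod 12) = rotl(K, 8) = 0x3C0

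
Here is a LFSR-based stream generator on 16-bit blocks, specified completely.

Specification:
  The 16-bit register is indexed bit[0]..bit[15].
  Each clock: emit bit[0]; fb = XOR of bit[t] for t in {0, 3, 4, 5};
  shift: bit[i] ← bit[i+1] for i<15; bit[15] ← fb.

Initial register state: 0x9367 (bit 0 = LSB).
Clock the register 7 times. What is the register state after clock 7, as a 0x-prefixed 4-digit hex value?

reg_0 = 0x9367
clock 1: out=1, reg = 0x49B3
clock 2: out=1, reg = 0xA4D9
clock 3: out=1, reg = 0xD26C
clock 4: out=0, reg = 0x6936
clock 5: out=0, reg = 0x349B
clock 6: out=1, reg = 0x9A4D
clock 7: out=1, reg = 0x4D26

0x4D26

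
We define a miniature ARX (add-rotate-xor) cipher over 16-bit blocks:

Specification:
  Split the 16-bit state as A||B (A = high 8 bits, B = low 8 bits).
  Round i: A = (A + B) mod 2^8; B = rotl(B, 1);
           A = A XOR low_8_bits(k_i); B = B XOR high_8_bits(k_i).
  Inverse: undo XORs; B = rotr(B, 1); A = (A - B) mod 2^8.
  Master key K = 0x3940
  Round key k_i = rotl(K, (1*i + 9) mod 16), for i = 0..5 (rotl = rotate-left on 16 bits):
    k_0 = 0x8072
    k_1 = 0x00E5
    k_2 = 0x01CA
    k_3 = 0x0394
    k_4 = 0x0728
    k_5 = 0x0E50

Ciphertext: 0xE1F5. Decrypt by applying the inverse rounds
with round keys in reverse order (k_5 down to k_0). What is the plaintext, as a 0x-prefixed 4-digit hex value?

0xFA87

s_0 = ciphertext = 0xE1F5
s_1 = InvRound(s_0, k_5) = 0xB4FD
s_2 = InvRound(s_1, k_4) = 0x1F7D
s_3 = InvRound(s_2, k_3) = 0x4C3F
s_4 = InvRound(s_3, k_2) = 0x671F
s_5 = InvRound(s_4, k_1) = 0xF38F
s_6 = InvRound(s_5, k_0) = 0xFA87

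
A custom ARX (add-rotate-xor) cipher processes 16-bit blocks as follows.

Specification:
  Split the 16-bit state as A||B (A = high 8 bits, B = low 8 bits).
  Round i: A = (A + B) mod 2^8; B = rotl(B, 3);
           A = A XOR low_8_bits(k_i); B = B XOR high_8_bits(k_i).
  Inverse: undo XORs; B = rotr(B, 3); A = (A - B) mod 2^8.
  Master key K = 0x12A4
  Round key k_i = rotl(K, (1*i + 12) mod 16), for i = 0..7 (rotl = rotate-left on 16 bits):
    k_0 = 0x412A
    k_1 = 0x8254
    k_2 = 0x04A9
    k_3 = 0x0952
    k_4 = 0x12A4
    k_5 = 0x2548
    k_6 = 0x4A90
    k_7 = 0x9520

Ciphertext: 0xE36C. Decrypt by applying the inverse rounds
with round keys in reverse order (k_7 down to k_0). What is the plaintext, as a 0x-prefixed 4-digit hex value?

s_0 = ciphertext = 0xE36C
s_1 = InvRound(s_0, k_7) = 0x843F
s_2 = InvRound(s_1, k_6) = 0x66AE
s_3 = InvRound(s_2, k_5) = 0xBD71
s_4 = InvRound(s_3, k_4) = 0xAD6C
s_5 = InvRound(s_4, k_3) = 0x53AC
s_6 = InvRound(s_5, k_2) = 0xE515
s_7 = InvRound(s_6, k_1) = 0xBFF2
s_8 = InvRound(s_7, k_0) = 0x1F76

0x1F76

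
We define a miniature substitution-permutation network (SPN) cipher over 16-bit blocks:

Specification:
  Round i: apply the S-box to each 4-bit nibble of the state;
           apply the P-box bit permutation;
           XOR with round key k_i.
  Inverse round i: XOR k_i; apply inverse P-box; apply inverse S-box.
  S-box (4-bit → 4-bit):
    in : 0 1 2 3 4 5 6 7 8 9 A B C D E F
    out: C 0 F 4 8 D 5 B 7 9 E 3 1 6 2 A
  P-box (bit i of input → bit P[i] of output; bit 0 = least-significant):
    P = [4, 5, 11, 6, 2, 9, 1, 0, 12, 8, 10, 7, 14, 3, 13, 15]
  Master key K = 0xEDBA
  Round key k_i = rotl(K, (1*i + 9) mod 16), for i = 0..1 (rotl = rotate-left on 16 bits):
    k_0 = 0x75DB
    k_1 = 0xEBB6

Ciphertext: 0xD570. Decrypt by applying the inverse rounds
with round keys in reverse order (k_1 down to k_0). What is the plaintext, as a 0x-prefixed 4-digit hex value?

s_0 = ciphertext = 0xD570
s_1 = InvRound(s_0, k_1) = 0x3580
s_2 = InvRound(s_1, k_0) = 0xB109

0xB109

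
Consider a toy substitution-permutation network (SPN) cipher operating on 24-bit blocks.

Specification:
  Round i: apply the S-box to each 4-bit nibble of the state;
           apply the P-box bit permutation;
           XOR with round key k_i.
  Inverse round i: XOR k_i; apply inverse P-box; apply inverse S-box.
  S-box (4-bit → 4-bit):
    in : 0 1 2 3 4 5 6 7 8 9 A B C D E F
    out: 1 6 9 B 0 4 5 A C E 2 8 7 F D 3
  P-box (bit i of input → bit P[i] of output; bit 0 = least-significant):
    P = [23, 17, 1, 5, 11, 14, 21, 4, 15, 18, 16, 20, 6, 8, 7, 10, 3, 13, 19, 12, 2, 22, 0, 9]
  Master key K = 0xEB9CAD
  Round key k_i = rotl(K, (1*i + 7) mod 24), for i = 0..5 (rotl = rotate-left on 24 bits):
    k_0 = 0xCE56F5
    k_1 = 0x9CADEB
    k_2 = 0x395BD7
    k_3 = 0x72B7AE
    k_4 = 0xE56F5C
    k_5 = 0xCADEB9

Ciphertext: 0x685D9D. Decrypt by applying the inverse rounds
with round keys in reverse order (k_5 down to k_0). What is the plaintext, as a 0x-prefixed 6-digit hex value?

0x8567A8

s_0 = ciphertext = 0x685D9D
s_1 = InvRound(s_0, k_5) = 0x24A053
s_2 = InvRound(s_1, k_4) = 0xD076F6
s_3 = InvRound(s_2, k_3) = 0x40F09F
s_4 = InvRound(s_3, k_2) = 0x7CFE64
s_5 = InvRound(s_4, k_1) = 0xD21416
s_6 = InvRound(s_5, k_0) = 0x8567A8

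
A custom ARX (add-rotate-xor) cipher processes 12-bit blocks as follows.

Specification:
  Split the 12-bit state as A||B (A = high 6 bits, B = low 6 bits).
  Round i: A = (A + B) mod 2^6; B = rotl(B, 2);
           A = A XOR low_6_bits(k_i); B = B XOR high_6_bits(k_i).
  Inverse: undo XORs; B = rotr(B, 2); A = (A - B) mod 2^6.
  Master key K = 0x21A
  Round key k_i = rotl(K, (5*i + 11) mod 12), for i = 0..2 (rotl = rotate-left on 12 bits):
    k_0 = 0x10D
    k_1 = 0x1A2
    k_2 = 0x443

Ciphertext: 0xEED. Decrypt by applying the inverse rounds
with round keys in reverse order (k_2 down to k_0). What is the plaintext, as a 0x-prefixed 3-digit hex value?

s_0 = ciphertext = 0xEED
s_1 = InvRound(s_0, k_2) = 0xA4F
s_2 = InvRound(s_1, k_1) = 0xE52
s_3 = InvRound(s_2, k_0) = 0x3E5

0x3E5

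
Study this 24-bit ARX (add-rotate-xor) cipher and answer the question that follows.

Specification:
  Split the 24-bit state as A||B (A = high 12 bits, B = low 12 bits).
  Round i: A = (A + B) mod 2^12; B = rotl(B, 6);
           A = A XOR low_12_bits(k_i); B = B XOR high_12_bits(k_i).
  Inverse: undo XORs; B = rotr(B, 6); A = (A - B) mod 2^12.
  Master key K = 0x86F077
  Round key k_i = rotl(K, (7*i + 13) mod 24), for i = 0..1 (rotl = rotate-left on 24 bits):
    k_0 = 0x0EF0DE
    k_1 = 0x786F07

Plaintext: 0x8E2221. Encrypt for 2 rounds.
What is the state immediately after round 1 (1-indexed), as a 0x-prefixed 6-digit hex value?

0xBDD8A7

s_0 = plaintext = 0x8E2221
s_1 = Round(s_0, k_0) = 0xBDD8A7
s_2 = Round(s_1, k_1) = 0xB83E64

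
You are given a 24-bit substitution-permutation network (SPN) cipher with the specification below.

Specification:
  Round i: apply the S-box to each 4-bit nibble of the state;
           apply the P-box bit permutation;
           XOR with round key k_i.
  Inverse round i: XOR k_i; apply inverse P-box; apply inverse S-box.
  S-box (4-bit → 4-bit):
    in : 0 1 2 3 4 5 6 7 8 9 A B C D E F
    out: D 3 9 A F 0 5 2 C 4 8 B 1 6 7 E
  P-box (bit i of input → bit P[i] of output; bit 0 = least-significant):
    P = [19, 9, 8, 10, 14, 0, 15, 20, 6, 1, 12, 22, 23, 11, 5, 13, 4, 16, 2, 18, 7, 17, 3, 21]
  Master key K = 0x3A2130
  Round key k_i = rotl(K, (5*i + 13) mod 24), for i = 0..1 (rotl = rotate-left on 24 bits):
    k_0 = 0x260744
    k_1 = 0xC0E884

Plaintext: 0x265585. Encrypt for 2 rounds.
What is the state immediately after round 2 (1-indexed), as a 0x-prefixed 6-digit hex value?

s_0 = plaintext = 0x265585
s_1 = Round(s_0, k_0) = 0x1687D0
s_2 = Round(s_1, k_1) = 0xCA4D33

0xCA4D33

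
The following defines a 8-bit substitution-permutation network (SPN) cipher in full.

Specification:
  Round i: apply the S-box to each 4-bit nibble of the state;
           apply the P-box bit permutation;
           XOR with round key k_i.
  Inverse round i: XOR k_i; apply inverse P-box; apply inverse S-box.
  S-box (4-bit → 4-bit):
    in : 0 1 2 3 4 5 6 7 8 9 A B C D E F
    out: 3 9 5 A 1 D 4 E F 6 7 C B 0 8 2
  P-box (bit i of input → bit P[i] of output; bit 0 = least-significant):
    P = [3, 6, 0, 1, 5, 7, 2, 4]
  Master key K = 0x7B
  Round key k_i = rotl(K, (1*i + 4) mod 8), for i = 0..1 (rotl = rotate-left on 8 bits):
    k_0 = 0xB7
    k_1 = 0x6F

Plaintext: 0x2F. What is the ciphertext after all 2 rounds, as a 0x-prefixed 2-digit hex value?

s_0 = plaintext = 0x2F
s_1 = Round(s_0, k_0) = 0xD3
s_2 = Round(s_1, k_1) = 0x2D

0x2D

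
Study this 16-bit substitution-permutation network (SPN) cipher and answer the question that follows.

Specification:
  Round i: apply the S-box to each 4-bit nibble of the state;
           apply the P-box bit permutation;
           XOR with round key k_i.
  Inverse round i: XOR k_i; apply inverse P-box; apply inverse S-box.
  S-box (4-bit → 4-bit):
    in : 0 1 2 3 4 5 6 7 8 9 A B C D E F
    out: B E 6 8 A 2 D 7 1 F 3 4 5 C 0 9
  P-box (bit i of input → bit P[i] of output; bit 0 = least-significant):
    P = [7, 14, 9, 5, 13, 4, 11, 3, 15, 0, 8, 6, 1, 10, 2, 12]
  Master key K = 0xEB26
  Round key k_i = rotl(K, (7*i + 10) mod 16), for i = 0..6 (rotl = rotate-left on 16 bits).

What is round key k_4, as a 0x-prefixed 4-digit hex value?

K = 0xEB26
k_0 = rotl(K, (7*0+10) mod 16) = rotl(K, 10) = 0x9BAC
k_1 = rotl(K, (7*1+10) mod 16) = rotl(K, 1) = 0xD64D
k_2 = rotl(K, (7*2+10) mod 16) = rotl(K, 8) = 0x26EB
k_3 = rotl(K, (7*3+10) mod 16) = rotl(K, 15) = 0x7593
k_4 = rotl(K, (7*4+10) mod 16) = rotl(K, 6) = 0xC9BA

0xC9BA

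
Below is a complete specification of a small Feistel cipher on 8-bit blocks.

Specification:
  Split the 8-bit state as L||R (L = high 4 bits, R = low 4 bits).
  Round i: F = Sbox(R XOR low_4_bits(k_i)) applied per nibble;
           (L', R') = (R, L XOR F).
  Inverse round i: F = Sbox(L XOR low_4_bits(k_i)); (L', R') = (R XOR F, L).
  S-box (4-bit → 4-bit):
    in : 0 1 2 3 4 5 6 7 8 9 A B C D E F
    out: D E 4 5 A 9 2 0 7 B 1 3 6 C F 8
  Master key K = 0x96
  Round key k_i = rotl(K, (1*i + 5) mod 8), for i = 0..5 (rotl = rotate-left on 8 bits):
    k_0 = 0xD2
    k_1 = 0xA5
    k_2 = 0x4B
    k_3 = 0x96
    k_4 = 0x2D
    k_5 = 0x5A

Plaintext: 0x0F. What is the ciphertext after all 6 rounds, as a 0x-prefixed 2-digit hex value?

0x84

s_0 = plaintext = 0x0F
s_1 = Round(s_0, k_0) = 0xFC
s_2 = Round(s_1, k_1) = 0xC4
s_3 = Round(s_2, k_2) = 0x44
s_4 = Round(s_3, k_3) = 0x40
s_5 = Round(s_4, k_4) = 0x08
s_6 = Round(s_5, k_5) = 0x84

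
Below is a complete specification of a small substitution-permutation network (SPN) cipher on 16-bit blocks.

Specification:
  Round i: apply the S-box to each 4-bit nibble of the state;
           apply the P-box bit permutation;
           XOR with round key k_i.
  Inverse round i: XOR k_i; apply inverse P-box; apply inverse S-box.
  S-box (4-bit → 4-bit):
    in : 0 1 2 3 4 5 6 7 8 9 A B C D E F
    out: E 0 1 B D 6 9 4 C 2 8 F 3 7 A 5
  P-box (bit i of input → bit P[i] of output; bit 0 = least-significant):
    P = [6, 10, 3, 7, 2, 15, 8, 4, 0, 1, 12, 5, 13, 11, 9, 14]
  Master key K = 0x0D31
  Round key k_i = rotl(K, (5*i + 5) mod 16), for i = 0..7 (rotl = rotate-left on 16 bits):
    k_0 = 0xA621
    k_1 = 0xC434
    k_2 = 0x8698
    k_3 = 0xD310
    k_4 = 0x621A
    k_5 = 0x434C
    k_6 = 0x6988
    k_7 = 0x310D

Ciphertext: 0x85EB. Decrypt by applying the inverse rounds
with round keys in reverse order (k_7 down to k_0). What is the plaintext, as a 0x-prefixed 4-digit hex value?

s_0 = ciphertext = 0x85EB
s_1 = InvRound(s_0, k_7) = 0x20C3
s_2 = InvRound(s_1, k_6) = 0xEC7F
s_3 = InvRound(s_2, k_5) = 0xD309
s_4 = InvRound(s_3, k_4) = 0x2D01
s_5 = InvRound(s_4, k_3) = 0xBFE9
s_6 = InvRound(s_5, k_2) = 0xC482
s_7 = InvRound(s_6, k_1) = 0x1E6A
s_8 = InvRound(s_7, k_0) = 0xCD9F

0xCD9F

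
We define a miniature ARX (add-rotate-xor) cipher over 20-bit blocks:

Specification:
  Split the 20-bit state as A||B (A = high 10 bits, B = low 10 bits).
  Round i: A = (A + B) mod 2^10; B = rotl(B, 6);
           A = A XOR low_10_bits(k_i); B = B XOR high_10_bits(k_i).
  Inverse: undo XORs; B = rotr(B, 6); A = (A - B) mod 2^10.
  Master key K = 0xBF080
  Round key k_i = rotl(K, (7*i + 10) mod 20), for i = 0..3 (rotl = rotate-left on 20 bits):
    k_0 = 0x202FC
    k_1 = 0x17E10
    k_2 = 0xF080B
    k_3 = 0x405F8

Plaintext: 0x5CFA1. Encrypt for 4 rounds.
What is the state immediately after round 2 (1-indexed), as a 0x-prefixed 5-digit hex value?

s_0 = plaintext = 0x5CFA1
s_1 = Round(s_0, k_0) = 0xFA0FA
s_2 = Round(s_1, k_1) = 0xBCAD0
s_3 = Round(s_2, k_2) = 0x727EF
s_4 = Round(s_3, k_3) = 0x102FF

0xBCAD0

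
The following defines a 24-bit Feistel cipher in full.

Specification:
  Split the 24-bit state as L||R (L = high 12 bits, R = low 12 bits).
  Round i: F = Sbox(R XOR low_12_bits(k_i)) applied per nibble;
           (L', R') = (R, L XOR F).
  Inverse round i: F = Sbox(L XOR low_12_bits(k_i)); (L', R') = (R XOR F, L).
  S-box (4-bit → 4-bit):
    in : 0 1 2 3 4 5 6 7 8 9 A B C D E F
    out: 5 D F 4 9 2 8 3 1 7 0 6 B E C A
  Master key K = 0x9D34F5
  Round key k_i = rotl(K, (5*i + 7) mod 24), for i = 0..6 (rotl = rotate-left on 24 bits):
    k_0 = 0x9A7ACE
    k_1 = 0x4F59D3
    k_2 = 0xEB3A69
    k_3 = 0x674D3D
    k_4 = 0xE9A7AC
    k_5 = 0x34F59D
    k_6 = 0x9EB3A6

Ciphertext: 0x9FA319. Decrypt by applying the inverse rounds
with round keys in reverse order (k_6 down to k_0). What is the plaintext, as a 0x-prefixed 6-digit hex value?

s_0 = ciphertext = 0x9FA319
s_1 = InvRound(s_0, k_6) = 0x3329FA
s_2 = InvRound(s_1, k_5) = 0x1F0332
s_3 = InvRound(s_2, k_4) = 0xB191F0
s_4 = InvRound(s_3, k_3) = 0x909B19
s_5 = InvRound(s_4, k_2) = 0xF9C909
s_6 = InvRound(s_5, k_1) = 0x193F9C
s_7 = InvRound(s_6, k_0) = 0x9B2193

0x9B2193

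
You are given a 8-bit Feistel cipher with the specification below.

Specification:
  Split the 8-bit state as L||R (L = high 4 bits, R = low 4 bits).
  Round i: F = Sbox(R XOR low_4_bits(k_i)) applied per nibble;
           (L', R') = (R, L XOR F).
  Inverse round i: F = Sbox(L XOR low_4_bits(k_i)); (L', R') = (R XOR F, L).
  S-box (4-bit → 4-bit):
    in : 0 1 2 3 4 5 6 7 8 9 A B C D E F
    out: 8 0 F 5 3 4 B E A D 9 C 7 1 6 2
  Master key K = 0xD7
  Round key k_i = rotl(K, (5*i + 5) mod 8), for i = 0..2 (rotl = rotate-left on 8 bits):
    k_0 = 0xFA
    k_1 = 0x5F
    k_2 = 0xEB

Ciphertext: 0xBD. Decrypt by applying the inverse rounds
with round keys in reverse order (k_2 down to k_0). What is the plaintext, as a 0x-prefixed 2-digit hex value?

s_0 = ciphertext = 0xBD
s_1 = InvRound(s_0, k_2) = 0x5B
s_2 = InvRound(s_1, k_1) = 0x25
s_3 = InvRound(s_2, k_0) = 0xF2

0xF2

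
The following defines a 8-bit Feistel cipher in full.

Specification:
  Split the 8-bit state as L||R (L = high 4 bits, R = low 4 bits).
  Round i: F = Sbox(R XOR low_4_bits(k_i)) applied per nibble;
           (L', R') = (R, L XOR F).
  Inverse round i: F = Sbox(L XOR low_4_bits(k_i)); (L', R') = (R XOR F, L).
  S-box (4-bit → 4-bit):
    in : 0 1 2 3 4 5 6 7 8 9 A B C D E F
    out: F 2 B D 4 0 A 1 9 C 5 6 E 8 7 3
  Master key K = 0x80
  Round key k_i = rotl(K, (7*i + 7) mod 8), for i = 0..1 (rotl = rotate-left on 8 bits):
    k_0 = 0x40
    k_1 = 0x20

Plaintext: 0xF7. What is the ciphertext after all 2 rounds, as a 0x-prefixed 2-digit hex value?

0xE0

s_0 = plaintext = 0xF7
s_1 = Round(s_0, k_0) = 0x7E
s_2 = Round(s_1, k_1) = 0xE0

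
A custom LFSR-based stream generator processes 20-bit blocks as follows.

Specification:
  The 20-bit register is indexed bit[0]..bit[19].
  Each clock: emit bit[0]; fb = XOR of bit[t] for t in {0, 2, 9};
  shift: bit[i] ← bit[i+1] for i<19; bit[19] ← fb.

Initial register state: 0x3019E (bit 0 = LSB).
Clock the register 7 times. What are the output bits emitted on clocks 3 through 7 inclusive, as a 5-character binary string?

reg_0 = 0x3019E
clock 1: out=0, reg = 0x980CF
clock 2: out=1, reg = 0x4C067
clock 3: out=1, reg = 0x26033
clock 4: out=1, reg = 0x93019
clock 5: out=1, reg = 0xC980C
clock 6: out=0, reg = 0xE4C06
clock 7: out=0, reg = 0xF2603

11100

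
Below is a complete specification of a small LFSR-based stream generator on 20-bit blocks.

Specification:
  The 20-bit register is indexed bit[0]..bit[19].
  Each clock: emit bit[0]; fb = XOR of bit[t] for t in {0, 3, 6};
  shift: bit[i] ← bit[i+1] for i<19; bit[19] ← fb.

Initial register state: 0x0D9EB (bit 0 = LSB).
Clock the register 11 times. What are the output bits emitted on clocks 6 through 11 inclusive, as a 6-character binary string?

111100

reg_0 = 0x0D9EB
clock 1: out=1, reg = 0x86CF5
clock 2: out=1, reg = 0x4367A
clock 3: out=0, reg = 0x21B3D
clock 4: out=1, reg = 0x10D9E
clock 5: out=0, reg = 0x886CF
clock 6: out=1, reg = 0xC4367
clock 7: out=1, reg = 0x621B3
clock 8: out=1, reg = 0xB10D9
clock 9: out=1, reg = 0xD886C
clock 10: out=0, reg = 0x6C436
clock 11: out=0, reg = 0x3621B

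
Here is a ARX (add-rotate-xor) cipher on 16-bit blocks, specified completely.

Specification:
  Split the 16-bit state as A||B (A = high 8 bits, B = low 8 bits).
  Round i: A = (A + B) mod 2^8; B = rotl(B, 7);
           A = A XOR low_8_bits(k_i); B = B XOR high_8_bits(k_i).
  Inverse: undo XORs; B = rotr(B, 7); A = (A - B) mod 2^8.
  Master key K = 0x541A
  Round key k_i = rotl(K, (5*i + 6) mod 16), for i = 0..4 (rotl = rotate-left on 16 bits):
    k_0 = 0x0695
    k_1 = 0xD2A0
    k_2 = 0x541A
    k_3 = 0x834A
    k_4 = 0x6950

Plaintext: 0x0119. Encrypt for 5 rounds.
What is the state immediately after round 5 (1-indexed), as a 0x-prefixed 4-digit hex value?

0xBF4F

s_0 = plaintext = 0x0119
s_1 = Round(s_0, k_0) = 0x8F8A
s_2 = Round(s_1, k_1) = 0xB997
s_3 = Round(s_2, k_2) = 0x4A9F
s_4 = Round(s_3, k_3) = 0xA34C
s_5 = Round(s_4, k_4) = 0xBF4F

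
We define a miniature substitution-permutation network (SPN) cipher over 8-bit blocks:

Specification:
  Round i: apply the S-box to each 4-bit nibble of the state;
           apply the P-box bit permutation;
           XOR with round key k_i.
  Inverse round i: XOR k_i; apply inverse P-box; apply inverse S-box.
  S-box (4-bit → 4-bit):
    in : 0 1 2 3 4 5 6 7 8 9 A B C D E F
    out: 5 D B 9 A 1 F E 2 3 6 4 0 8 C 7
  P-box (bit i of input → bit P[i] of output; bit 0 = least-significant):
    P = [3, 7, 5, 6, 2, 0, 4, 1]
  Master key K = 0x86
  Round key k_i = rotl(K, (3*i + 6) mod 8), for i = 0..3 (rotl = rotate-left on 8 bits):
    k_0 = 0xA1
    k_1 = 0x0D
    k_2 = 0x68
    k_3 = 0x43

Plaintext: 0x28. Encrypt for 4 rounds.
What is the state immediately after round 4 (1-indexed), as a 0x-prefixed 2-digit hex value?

s_0 = plaintext = 0x28
s_1 = Round(s_0, k_0) = 0x26
s_2 = Round(s_1, k_1) = 0xE2
s_3 = Round(s_2, k_2) = 0xB2
s_4 = Round(s_3, k_3) = 0x9B

0x9B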